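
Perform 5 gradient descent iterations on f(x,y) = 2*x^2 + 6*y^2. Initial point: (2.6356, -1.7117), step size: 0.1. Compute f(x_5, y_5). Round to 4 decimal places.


Gradient descent on f(x,y) = 2*x^2 + 6*y^2.
Starting point: (2.6356, -1.7117), alpha = 0.1
Step 1: grad_x = 2*2*2.6356 = 10.5424, grad_y = 2*6*-1.7117 = -20.5404
  x_1 = 2.6356 - 0.1*10.5424 = 1.5814
  y_1 = -1.7117 - 0.1*-20.5404 = 0.3423
Step 2: grad_x = 2*2*1.5814 = 6.3254, grad_y = 2*6*0.3423 = 4.1081
  x_2 = 1.5814 - 0.1*6.3254 = 0.9488
  y_2 = 0.3423 - 0.1*4.1081 = -0.0685
Step 3: grad_x = 2*2*0.9488 = 3.7953, grad_y = 2*6*-0.0685 = -0.8216
  x_3 = 0.9488 - 0.1*3.7953 = 0.5693
  y_3 = -0.0685 - 0.1*-0.8216 = 0.0137
Step 4: grad_x = 2*2*0.5693 = 2.2772, grad_y = 2*6*0.0137 = 0.1643
  x_4 = 0.5693 - 0.1*2.2772 = 0.3416
  y_4 = 0.0137 - 0.1*0.1643 = -0.0027
Step 5: grad_x = 2*2*0.3416 = 1.3663, grad_y = 2*6*-0.0027 = -0.0329
  x_5 = 0.3416 - 0.1*1.3663 = 0.2049
  y_5 = -0.0027 - 0.1*-0.0329 = 0.0005
f(0.2049, 0.0005) = 2*0.2049^2 + 6*0.0005^2 = 0.084


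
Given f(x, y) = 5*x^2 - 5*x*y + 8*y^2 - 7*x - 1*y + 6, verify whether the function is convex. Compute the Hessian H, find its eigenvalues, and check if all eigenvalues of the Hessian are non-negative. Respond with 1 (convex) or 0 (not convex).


The Hessian of f(x,y) = 5*x^2 - 5*x*y + 8*y^2 - 7*x - 1*y + 6 is:
H = [[10, -5], [-5, 16]]
Trace = 10 + 16 = 26
Determinant = 10*16 - (-5)^2 = 135
Discriminant = (26)^2 - 4*135 = 136.0
Eigenvalues: lambda_1 = 7.169, lambda_2 = 18.831
The function is convex.

1


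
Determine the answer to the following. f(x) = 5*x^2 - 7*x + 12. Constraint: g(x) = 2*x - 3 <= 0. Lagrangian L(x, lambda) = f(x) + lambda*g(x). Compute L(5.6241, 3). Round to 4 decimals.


Step 1: Evaluate f(x).
f(5.6241) = 5*5.6241^2 - 7*5.6241 + 12 = 130.7838
Step 2: Evaluate g(x).
g(5.6241) = 2*5.6241 - 3 = 8.2482
Step 3: Compute Lagrangian.
L = 130.7838 + 3*8.2482 = 155.5284


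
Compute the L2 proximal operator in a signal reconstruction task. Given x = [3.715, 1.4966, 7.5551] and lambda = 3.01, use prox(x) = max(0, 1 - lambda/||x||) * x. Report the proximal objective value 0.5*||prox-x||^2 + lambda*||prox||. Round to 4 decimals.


Step 1: Compute ||x||.
||x|| = 8.5511
Step 2: Compute scaling factor.
scale = max(0, 1 - 3.01/8.5511) = 0.648
Step 3: prox(x) = [2.4073, 0.9698, 4.8957]
||prox(x)|| = 5.5411
Step 4: Proximal objective.
0.5*||prox-x||^2 = 4.5301
lambda*||prox|| = 16.6787
Total = 21.2086


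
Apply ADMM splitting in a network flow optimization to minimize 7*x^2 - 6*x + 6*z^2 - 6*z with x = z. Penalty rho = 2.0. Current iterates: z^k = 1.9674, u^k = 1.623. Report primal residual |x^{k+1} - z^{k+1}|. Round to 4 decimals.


ADMM iteration with rho = 2.0, z^k = 1.9674, u^k = 1.623
Step 1: x-update.
Minimize 7*x^2 - 6*x + (2.0/2)*(x - 1.9674 + 1.623)^2
FOC: (2*7 + 2.0)*x = 6 + 2.0*(1.9674 - 1.623)
x^{k+1} = 0.4181
Step 2: z-update.
Minimize 6*z^2 - 6*z + (2.0/2)*(0.4181 - z + 1.623)^2
FOC: (2*6 + 2.0)*z = 6 + 2.0*(0.4181 + 1.623)
z^{k+1} = 0.7202
Step 3: u-update.
u^{k+1} = 1.623 + 0.4181 - 0.7202 = 1.3209
Step 4: Primal residual = |0.4181 - 0.7202| = 0.3021


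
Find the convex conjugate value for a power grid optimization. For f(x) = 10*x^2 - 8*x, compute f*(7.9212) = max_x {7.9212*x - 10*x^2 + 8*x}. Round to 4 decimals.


f*(y) = sup_x {y*x - a*x^2 - b*x} = sup_x {(y-b)*x - a*x^2}
FOC: (y - b) - 2a*x = 0 => x* = (y - b)/(2a)
x* = (7.9212 + 8)/(2*10) = 0.7961
f*(7.9212) = (y-b)^2/(4a) = (7.9212 + 8)^2/(4*10)
= 253.4846/40 = 6.3371


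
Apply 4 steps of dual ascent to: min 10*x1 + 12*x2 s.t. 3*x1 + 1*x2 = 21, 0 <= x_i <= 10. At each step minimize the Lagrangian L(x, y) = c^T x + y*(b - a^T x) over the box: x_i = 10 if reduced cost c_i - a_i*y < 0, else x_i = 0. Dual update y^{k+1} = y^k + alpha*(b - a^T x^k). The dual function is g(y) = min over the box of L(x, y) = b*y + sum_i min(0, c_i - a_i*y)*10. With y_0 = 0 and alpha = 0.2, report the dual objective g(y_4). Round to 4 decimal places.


Dual ascent for LP: min 10*x1 + 12*x2, 3*x1 + 1*x2 = 21, 0 <= x_i <= 10
Step 1: y^k = 0.0, reduced costs: (10.0, 12.0)
  x^k = (0.0, 0.0), subgradient = b - a^T x = 21.0
  y^{k+1} = 0.0 + 0.2*21.0 = 4.2
Step 2: y^k = 4.2, reduced costs: (-2.6, 7.8)
  x^k = (10.0, 0.0), subgradient = b - a^T x = -9.0
  y^{k+1} = 4.2 + 0.2*-9.0 = 2.4
Step 3: y^k = 2.4, reduced costs: (2.8, 9.6)
  x^k = (0.0, 0.0), subgradient = b - a^T x = 21.0
  y^{k+1} = 2.4 + 0.2*21.0 = 6.6
Step 4: y^k = 6.6, reduced costs: (-9.8, 5.4)
  x^k = (10.0, 0.0), subgradient = b - a^T x = -9.0
  y^{k+1} = 6.6 + 0.2*-9.0 = 4.8
Dual objective at y_4 = 4.8: reduced costs (-4.4, 7.2), box minimizer x = (10.0, 0.0)
g(y_4) = b*y + (c1 - a1*y)*x1 + (c2 - a2*y)*x2 = 21*4.8 + (-4.4)*10.0 + 7.2*0.0 = 100.8 - 44.0 + 0.0 = 56.8


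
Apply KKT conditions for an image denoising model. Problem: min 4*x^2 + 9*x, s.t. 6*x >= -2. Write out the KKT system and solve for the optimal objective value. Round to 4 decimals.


Step 1: Try lambda = 0 (constraint inactive).
x_unc = -9/(2*4) = -1.125
Check: 6*-1.125 = -6.75 < -2 -- violated!
Step 2: Constraint must be active: 6*x = -2
x* = -2/6 = -1/3 = -0.3333 (rounded; the exact value -1/3 is used below)
lambda = (2*4*(-1/3) + 9)/6 = 1.0556
Step 3: Compute optimal value.
f(x*) = 4*(-1/3)^2 + 9*(-1/3) = -2.5556


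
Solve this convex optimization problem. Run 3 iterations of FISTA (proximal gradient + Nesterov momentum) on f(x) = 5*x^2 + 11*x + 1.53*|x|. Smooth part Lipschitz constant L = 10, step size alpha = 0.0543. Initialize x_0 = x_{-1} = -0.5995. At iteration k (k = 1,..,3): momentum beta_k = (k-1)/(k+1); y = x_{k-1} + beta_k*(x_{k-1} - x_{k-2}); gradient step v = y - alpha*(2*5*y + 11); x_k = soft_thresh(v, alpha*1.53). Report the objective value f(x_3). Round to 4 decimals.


FISTA on f(x) = 5*x^2 + 11*x + 1.53*|x|
L = 10, alpha = 0.0543
Iteration 1: beta = 0.0, y = -0.5995 + 0.0*(-0.5995 + 0.5995) = -0.5995
  grad(y) = 5.005, v = y - alpha*grad = -0.8713
  prox(v) = soft_thresh(-0.8713, 0.0831) = -0.7882
Iteration 2: beta = 0.3333, y = -0.7882 + 0.3333*(-0.7882 + 0.5995) = -0.8511
  grad(y) = 2.4891, v = y - alpha*grad = -0.9862
  prox(v) = soft_thresh(-0.9862, 0.0831) = -0.9032
Iteration 3: beta = 0.5, y = -0.9032 + 0.5*(-0.9032 + 0.7882) = -0.9607
  grad(y) = 1.3934, v = y - alpha*grad = -1.0363
  prox(v) = soft_thresh(-1.0363, 0.0831) = -0.9532
f(x_3) = 5*(-0.9532)^2 + 11*(-0.9532) + 1.53*|-0.9532| = -4.4839


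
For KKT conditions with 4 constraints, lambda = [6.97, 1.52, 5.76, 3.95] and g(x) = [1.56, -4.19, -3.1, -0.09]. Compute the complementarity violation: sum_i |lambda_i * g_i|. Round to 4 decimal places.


KKT complementary slackness check:
lambda_1 * g_1 = 6.97 * 1.56 = 10.8732
lambda_2 * g_2 = 1.52 * -4.19 = -6.3688
lambda_3 * g_3 = 5.76 * -3.1 = -17.856
lambda_4 * g_4 = 3.95 * -0.09 = -0.3555
Total violation = 10.8732 + 6.3688 + 17.856 + 0.3555 = 35.4535


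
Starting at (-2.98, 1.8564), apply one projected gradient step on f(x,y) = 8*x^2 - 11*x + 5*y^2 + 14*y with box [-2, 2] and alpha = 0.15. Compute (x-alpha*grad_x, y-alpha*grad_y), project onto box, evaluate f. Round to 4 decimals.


Step 1: Compute gradient at (-2.98, 1.8564).
grad_x = 2*8*-2.98 - 11 = -58.68
grad_y = 2*5*1.8564 + 14 = 32.564
Step 2: Gradient step.
x_raw = -2.98 - 0.15*-58.68 = 5.822
y_raw = 1.8564 - 0.15*32.564 = -3.0282
Step 3: Project onto [-2, 2].
x_proj = clip(5.822) = 2.0
y_proj = clip(-3.0282) = -2.0
Step 4: Evaluate f.
f(2.0, -2.0) = 2.0


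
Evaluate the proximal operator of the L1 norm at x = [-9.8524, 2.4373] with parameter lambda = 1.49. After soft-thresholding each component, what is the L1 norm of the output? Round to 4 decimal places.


Soft-thresholding with lambda = 1.49:
prox(-9.8524) = sign(-9.8524)*max(|-9.8524| - 1.49, 0) = -8.3624
prox(2.4373) = sign(2.4373)*max(|2.4373| - 1.49, 0) = 0.9473
prox(x) = [-8.3624, 0.9473]
||prox(x)||_1 = 8.3624 + 0.9473 = 9.3097


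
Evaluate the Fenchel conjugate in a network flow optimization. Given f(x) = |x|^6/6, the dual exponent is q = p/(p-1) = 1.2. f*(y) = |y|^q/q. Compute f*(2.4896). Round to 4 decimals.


The conjugate exponent q satisfies 1/p + 1/q = 1.
p = 6, so q = 6/(6 - 1) = 1.2
|y|^q = 2.4896^1.2 = 2.9878
f*(2.4896) = 2.9878 / 1.2 = 2.4899


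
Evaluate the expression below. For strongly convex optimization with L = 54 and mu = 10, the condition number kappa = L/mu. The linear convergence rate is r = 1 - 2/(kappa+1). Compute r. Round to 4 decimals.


Step 1: Compute the condition number.
kappa = L/mu = 54/10 = 5.4
Step 2: Compute the convergence rate.
r = 1 - 2/(kappa + 1) = 1 - 2*mu/(L + mu) = (L - mu)/(L + mu) = 44/64 = 0.6875


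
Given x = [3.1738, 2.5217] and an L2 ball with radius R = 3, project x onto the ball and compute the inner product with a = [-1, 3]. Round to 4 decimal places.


Step 1: Compute ||x|| (intermediates to 6 decimals).
||x|| = sqrt(3.1738^2 + 2.5217^2) = 4.053638
Step 2: Project.
Since ||x|| > R, scale = R/||x|| = 3/4.053638 = 0.740076, proj(x) = scale * x
proj(x) = [2.348853, 1.86625]
Step 3: Dot product.
a^T * proj(x) = -1*2.348853 + 3*1.86625 = 3.2499


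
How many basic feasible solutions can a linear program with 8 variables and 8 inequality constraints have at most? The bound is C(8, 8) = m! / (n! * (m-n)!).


Each vertex corresponds to some choice of n active constraints out of m, so the number of vertices is at most C(m, n) = m! / (n!(m-n)!).
m = 8, n = 8
Numerator: 8 * 7 * 6 * 5 * 4 * 3 * 2 * 1
Denominator: 8! = 40320
C(8, 8) = 1


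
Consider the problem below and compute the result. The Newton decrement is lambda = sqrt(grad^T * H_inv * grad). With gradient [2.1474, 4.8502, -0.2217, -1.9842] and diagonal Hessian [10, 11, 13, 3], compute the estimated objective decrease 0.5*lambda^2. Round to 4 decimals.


Step 1: H is diagonal, so H^(-1) * g = [0.2147, 0.4409, -0.0171, -0.6614].
Step 2: g^T H^(-1) g = sum_i g_i^2 / H_ii
  = (2.1474)^2/10 + (4.8502)^2/11 + (-0.2217)^2/13 + (-1.9842)^2/3
  = 0.4611 + 2.1386 + 0.0038 + 1.3123 = 3.9158
Step 3: Objective decrease = 0.5 * g^T H^(-1) g = 1.9579


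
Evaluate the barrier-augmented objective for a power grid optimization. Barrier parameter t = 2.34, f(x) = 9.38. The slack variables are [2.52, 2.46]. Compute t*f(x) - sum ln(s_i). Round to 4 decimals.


Step 1: Compute log-barrier.
ln values: [0.9243, 0.9002]
phi = -(0.9243 + 0.9002) = -1.8244
Step 2: Compute augmented objective.
t*f(x) = 2.34*9.38 = 21.9492
Total = 21.9492 - 1.8244 = 20.1248


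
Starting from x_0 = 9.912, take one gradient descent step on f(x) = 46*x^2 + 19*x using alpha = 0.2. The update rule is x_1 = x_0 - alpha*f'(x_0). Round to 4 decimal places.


We compute the gradient at x_0 and apply the update.
f'(x) = 92*x + 19
f'(9.912) = 92*9.912 + 19 = 930.904
x_1 = 9.912 - 0.2*930.904 = -176.2688


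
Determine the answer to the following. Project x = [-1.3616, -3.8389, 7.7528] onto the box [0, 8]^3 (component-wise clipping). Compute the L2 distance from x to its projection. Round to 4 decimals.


Project each component onto [0, 8].
clip(-1.3616) = 0.0, clip(-3.8389) = 0.0, clip(7.7528) = 7.7528
Projection = [0.0, 0.0, 7.7528]
Squared diffs: [1.854, 14.7372, 0.0]
Distance = sqrt(16.5912) = 4.0732


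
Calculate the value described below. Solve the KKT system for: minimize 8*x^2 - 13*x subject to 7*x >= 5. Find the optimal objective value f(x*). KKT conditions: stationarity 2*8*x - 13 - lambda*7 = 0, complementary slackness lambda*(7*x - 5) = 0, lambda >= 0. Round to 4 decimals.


Step 1: Try lambda = 0 (constraint inactive).
Stationarity: 2*8*x - 13 = 0
x* = 13/(2*8) = 0.8125
Check constraint: 7*0.8125 = 5.6875 >= 5 -- satisfied.
Step 2: Compute optimal value.
f(x*) = 8*0.8125^2 - 13*0.8125 = -5.2813


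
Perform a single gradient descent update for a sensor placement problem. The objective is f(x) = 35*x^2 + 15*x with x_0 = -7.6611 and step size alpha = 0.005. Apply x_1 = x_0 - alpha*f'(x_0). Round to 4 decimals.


We compute the gradient at x_0 and apply the update.
f'(x) = 70*x + 15
f'(-7.6611) = 70*-7.6611 + 15 = -521.277
x_1 = -7.6611 - 0.005*-521.277 = -5.0547


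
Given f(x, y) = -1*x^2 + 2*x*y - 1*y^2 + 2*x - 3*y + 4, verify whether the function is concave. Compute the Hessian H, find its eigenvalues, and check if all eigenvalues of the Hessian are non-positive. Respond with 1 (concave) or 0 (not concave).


The Hessian of f(x,y) = -1*x^2 + 2*x*y - 1*y^2 + 2*x - 3*y + 4 is:
H = [[-2, 2], [2, -2]]
Trace = -2 - 2 = -4
Determinant = -2*-2 - (2)^2 = 0
Discriminant = (-4)^2 - 4*0 = 16.0
Eigenvalues: lambda_1 = -4.0, lambda_2 = 0.0
The function is concave.

1


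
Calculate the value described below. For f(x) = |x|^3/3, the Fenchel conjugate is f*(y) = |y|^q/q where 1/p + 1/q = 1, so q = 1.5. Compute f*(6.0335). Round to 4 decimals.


The conjugate exponent q satisfies 1/p + 1/q = 1.
p = 3, so q = 3/(3 - 1) = 1.5
|y|^q = 6.0335^1.5 = 14.8202
f*(6.0335) = 14.8202 / 1.5 = 9.8801


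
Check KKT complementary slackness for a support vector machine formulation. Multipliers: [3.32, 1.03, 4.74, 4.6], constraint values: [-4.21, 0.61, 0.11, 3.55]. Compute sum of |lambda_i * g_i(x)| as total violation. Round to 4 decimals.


KKT complementary slackness check:
lambda_1 * g_1 = 3.32 * -4.21 = -13.9772
lambda_2 * g_2 = 1.03 * 0.61 = 0.6283
lambda_3 * g_3 = 4.74 * 0.11 = 0.5214
lambda_4 * g_4 = 4.6 * 3.55 = 16.33
Total violation = 13.9772 + 0.6283 + 0.5214 + 16.33 = 31.4569


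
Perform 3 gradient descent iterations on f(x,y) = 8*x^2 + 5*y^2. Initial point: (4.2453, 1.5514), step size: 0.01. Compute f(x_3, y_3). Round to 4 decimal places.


Gradient descent on f(x,y) = 8*x^2 + 5*y^2.
Starting point: (4.2453, 1.5514), alpha = 0.01
Step 1: grad_x = 2*8*4.2453 = 67.9248, grad_y = 2*5*1.5514 = 15.514
  x_1 = 4.2453 - 0.01*67.9248 = 3.5661
  y_1 = 1.5514 - 0.01*15.514 = 1.3963
Step 2: grad_x = 2*8*3.5661 = 57.0568, grad_y = 2*5*1.3963 = 13.9626
  x_2 = 3.5661 - 0.01*57.0568 = 2.9955
  y_2 = 1.3963 - 0.01*13.9626 = 1.2566
Step 3: grad_x = 2*8*2.9955 = 47.9277, grad_y = 2*5*1.2566 = 12.5663
  x_3 = 2.9955 - 0.01*47.9277 = 2.5162
  y_3 = 1.2566 - 0.01*12.5663 = 1.131
f(2.5162, 1.131) = 8*2.5162^2 + 5*1.131^2 = 57.0458


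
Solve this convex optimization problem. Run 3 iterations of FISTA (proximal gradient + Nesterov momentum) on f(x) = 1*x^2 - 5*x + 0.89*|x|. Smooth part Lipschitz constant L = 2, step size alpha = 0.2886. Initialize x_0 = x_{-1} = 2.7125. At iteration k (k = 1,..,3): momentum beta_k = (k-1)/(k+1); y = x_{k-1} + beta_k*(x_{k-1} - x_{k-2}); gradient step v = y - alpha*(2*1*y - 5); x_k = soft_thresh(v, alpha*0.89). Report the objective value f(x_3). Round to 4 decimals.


FISTA on f(x) = 1*x^2 - 5*x + 0.89*|x|
L = 2, alpha = 0.2886
Iteration 1: beta = 0.0, y = 2.7125 + 0.0*(2.7125 - 2.7125) = 2.7125
  grad(y) = 0.425, v = y - alpha*grad = 2.5898
  prox(v) = soft_thresh(2.5898, 0.2569) = 2.333
Iteration 2: beta = 0.3333, y = 2.333 + 0.3333*(2.333 - 2.7125) = 2.2065
  grad(y) = -0.587, v = y - alpha*grad = 2.3759
  prox(v) = soft_thresh(2.3759, 0.2569) = 2.119
Iteration 3: beta = 0.5, y = 2.119 + 0.5*(2.119 - 2.333) = 2.0121
  grad(y) = -0.9758, v = y - alpha*grad = 2.2937
  prox(v) = soft_thresh(2.2937, 0.2569) = 2.0369
f(x_3) = 1*2.0369^2 - 5*2.0369 + 0.89*|2.0369| = -4.2227


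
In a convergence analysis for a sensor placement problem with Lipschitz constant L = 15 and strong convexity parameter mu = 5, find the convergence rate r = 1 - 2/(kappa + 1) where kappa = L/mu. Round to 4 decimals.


Step 1: Compute the condition number.
kappa = L/mu = 15/5 = 3.0
Step 2: Compute the convergence rate.
r = 1 - 2/(kappa + 1) = 1 - 2*mu/(L + mu) = (L - mu)/(L + mu) = 10/20 = 0.5


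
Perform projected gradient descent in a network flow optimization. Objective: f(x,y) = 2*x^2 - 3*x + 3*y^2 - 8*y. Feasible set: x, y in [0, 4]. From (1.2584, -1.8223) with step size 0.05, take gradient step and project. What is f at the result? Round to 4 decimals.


Step 1: Compute gradient at (1.2584, -1.8223).
grad_x = 2*2*1.2584 - 3 = 2.0336
grad_y = 2*3*-1.8223 - 8 = -18.9338
Step 2: Gradient step.
x_raw = 1.2584 - 0.05*2.0336 = 1.1567
y_raw = -1.8223 - 0.05*-18.9338 = -0.8756
Step 3: Project onto [0, 4].
x_proj = clip(1.1567) = 1.1567
y_proj = clip(-0.8756) = 0.0
Step 4: Evaluate f.
f(1.1567, 0.0) = -0.7942


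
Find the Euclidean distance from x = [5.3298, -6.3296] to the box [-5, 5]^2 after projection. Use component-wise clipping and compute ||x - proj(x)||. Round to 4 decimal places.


Project each component onto [-5, 5].
clip(5.3298) = 5.0, clip(-6.3296) = -5.0
Projection = [5.0, -5.0]
Squared diffs: [0.1088, 1.7678]
Distance = sqrt(1.8766) = 1.3699


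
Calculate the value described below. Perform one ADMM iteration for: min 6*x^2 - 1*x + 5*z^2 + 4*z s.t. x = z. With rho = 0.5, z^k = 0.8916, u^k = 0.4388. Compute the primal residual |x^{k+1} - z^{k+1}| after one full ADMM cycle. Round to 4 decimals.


ADMM iteration with rho = 0.5, z^k = 0.8916, u^k = 0.4388
Step 1: x-update.
Minimize 6*x^2 - 1*x + (0.5/2)*(x - 0.8916 + 0.4388)^2
FOC: (2*6 + 0.5)*x = 1 + 0.5*(0.8916 - 0.4388)
x^{k+1} = 0.0981
Step 2: z-update.
Minimize 5*z^2 + 4*z + (0.5/2)*(0.0981 - z + 0.4388)^2
FOC: (2*5 + 0.5)*z = -4 + 0.5*(0.0981 + 0.4388)
z^{k+1} = -0.3554
Step 3: u-update.
u^{k+1} = 0.4388 + 0.0981 + 0.3554 = 0.8923
Step 4: Primal residual = |0.0981 + 0.3554| = 0.4535


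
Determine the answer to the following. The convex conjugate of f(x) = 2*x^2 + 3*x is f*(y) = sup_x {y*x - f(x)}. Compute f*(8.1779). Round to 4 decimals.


f*(y) = sup_x {y*x - a*x^2 - b*x} = sup_x {(y-b)*x - a*x^2}
FOC: (y - b) - 2a*x = 0 => x* = (y - b)/(2a)
x* = (8.1779 - 3)/(2*2) = 1.2945
f*(8.1779) = (y-b)^2/(4a) = (8.1779 - 3)^2/(4*2)
= 26.8106/8 = 3.3513


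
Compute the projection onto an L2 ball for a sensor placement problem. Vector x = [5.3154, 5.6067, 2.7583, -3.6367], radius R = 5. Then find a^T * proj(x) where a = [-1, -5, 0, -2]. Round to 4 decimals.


Step 1: Compute ||x|| (intermediates to 6 decimals).
||x|| = sqrt(5.3154^2 + 5.6067^2 + 2.7583^2 + (-3.6367)^2) = 8.973426
Step 2: Project.
Since ||x|| > R, scale = R/||x|| = 5/8.973426 = 0.557201, proj(x) = scale * x
proj(x) = [2.961746, 3.124059, 1.536928, -2.026373]
Step 3: Dot product.
a^T * proj(x) = -1*2.961746 - 5*3.124059 + 0*1.536928 - 2*(-2.026373) = -14.5293


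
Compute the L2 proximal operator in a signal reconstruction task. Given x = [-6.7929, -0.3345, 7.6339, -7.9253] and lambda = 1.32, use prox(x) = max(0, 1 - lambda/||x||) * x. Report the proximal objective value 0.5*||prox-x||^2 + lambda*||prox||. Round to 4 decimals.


Step 1: Compute ||x||.
||x|| = 12.9361
Step 2: Compute scaling factor.
scale = max(0, 1 - 1.32/12.9361) = 0.898
Step 3: prox(x) = [-6.0998, -0.3004, 6.8549, -7.1166]
||prox(x)|| = 11.6161
Step 4: Proximal objective.
0.5*||prox-x||^2 = 0.8712
lambda*||prox|| = 15.3333
Total = 16.2044


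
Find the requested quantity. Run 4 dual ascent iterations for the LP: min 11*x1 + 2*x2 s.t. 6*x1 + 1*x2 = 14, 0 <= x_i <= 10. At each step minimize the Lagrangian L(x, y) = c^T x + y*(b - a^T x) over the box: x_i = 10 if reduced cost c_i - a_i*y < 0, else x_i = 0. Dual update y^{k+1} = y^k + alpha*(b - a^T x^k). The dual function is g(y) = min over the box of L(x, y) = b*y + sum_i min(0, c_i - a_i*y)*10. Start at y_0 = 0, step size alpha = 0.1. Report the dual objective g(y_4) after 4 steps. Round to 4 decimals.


Dual ascent for LP: min 11*x1 + 2*x2, 6*x1 + 1*x2 = 14, 0 <= x_i <= 10
Step 1: y^k = 0.0, reduced costs: (11.0, 2.0)
  x^k = (0.0, 0.0), subgradient = b - a^T x = 14.0
  y^{k+1} = 0.0 + 0.1*14.0 = 1.4
Step 2: y^k = 1.4, reduced costs: (2.6, 0.6)
  x^k = (0.0, 0.0), subgradient = b - a^T x = 14.0
  y^{k+1} = 1.4 + 0.1*14.0 = 2.8
Step 3: y^k = 2.8, reduced costs: (-5.8, -0.8)
  x^k = (10.0, 10.0), subgradient = b - a^T x = -56.0
  y^{k+1} = 2.8 + 0.1*-56.0 = -2.8
Step 4: y^k = -2.8, reduced costs: (27.8, 4.8)
  x^k = (0.0, 0.0), subgradient = b - a^T x = 14.0
  y^{k+1} = -2.8 + 0.1*14.0 = -1.4
Dual objective at y_4 = -1.4: reduced costs (19.4, 3.4), box minimizer x = (0.0, 0.0)
g(y_4) = b*y + (c1 - a1*y)*x1 + (c2 - a2*y)*x2 = 14*(-1.4) + 19.4*0.0 + 3.4*0.0 = -19.6 + 0.0 + 0.0 = -19.6


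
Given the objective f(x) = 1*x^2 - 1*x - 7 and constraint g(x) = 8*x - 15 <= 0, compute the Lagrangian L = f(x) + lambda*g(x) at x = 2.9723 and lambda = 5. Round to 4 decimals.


Step 1: Evaluate f(x).
f(2.9723) = 1*2.9723^2 - 1*2.9723 - 7 = -1.1377
Step 2: Evaluate g(x).
g(2.9723) = 8*2.9723 - 15 = 8.7784
Step 3: Compute Lagrangian.
L = -1.1377 + 5*8.7784 = 42.7543


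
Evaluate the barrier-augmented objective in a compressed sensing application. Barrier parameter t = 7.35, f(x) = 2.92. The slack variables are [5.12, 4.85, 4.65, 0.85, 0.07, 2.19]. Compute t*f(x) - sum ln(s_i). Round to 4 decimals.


Step 1: Compute log-barrier.
ln values: [1.6332, 1.579, 1.5369, -0.1625, -2.6593, 0.7839]
phi = -(1.6332 + 1.579 + 1.5369 - 0.1625 - 2.6593 + 0.7839) = -2.7111
Step 2: Compute augmented objective.
t*f(x) = 7.35*2.92 = 21.462
Total = 21.462 - 2.7111 = 18.7509


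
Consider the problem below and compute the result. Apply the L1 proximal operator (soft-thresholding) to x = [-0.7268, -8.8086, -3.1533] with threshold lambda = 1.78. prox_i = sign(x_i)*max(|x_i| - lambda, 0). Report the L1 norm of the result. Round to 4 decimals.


Soft-thresholding with lambda = 1.78:
prox(-0.7268) = sign(-0.7268)*max(|-0.7268| - 1.78, 0) = 0.0
prox(-8.8086) = sign(-8.8086)*max(|-8.8086| - 1.78, 0) = -7.0286
prox(-3.1533) = sign(-3.1533)*max(|-3.1533| - 1.78, 0) = -1.3733
prox(x) = [0.0, -7.0286, -1.3733]
||prox(x)||_1 = 0.0 + 7.0286 + 1.3733 = 8.4019


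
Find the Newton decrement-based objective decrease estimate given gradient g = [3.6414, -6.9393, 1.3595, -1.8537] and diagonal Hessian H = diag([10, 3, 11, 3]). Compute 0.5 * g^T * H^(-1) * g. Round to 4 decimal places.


Step 1: H is diagonal, so H^(-1) * g = [0.3641, -2.3131, 0.1236, -0.6179].
Step 2: g^T H^(-1) g = sum_i g_i^2 / H_ii
  = (3.6414)^2/10 + (-6.9393)^2/3 + (1.3595)^2/11 + (-1.8537)^2/3
  = 1.326 + 16.0513 + 0.168 + 1.1454 = 18.6907
Step 3: Objective decrease = 0.5 * g^T H^(-1) g = 9.3453


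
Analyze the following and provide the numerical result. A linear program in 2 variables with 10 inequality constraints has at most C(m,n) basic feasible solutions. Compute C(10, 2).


Each vertex corresponds to some choice of n active constraints out of m, so the number of vertices is at most C(m, n) = m! / (n!(m-n)!).
m = 10, n = 2
Numerator: 10 * 9
Denominator: 2! = 2
C(10, 2) = 45


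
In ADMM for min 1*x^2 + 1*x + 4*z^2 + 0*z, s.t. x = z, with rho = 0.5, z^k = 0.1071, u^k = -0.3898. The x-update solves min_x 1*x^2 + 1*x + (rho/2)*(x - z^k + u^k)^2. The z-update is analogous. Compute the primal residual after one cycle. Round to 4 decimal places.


ADMM iteration with rho = 0.5, z^k = 0.1071, u^k = -0.3898
Step 1: x-update.
Minimize 1*x^2 + 1*x + (0.5/2)*(x - 0.1071 - 0.3898)^2
FOC: (2*1 + 0.5)*x = -1 + 0.5*(0.1071 + 0.3898)
x^{k+1} = -0.3006
Step 2: z-update.
Minimize 4*z^2 + 0*z + (0.5/2)*(-0.3006 - z - 0.3898)^2
FOC: (2*4 + 0.5)*z = 0 + 0.5*(-0.3006 - 0.3898)
z^{k+1} = -0.0406
Step 3: u-update.
u^{k+1} = -0.3898 - 0.3006 + 0.0406 = -0.6498
Step 4: Primal residual = |-0.3006 + 0.0406| = 0.26


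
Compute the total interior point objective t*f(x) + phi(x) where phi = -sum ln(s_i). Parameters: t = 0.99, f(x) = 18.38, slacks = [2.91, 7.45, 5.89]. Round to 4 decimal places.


Step 1: Compute log-barrier.
ln values: [1.0682, 2.0082, 1.7733]
phi = -(1.0682 + 2.0082 + 1.7733) = -4.8496
Step 2: Compute augmented objective.
t*f(x) = 0.99*18.38 = 18.1962
Total = 18.1962 - 4.8496 = 13.3466


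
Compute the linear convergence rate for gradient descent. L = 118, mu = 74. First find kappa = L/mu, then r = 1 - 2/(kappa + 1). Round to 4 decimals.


Step 1: Compute the condition number.
kappa = L/mu = 118/74 = 1.5946
Step 2: Compute the convergence rate.
r = 1 - 2/(kappa + 1) = 1 - 2*mu/(L + mu) = (L - mu)/(L + mu) = 44/192 = 0.2292


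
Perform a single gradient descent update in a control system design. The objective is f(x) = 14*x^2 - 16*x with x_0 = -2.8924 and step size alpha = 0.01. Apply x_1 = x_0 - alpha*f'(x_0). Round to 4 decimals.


We compute the gradient at x_0 and apply the update.
f'(x) = 28*x - 16
f'(-2.8924) = 28*-2.8924 - 16 = -96.9872
x_1 = -2.8924 - 0.01*-96.9872 = -1.9225


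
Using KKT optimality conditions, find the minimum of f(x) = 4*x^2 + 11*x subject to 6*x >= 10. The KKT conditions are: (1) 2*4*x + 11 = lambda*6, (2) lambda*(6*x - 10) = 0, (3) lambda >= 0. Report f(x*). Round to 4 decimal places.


Step 1: Try lambda = 0 (constraint inactive).
x_unc = -11/(2*4) = -1.375
Check: 6*-1.375 = -8.25 < 10 -- violated!
Step 2: Constraint must be active: 6*x = 10
x* = 10/6 = 5/3 = 1.6667 (rounded; the exact value 5/3 is used below)
lambda = (2*4*(5/3) + 11)/6 = 4.0556
Step 3: Compute optimal value.
f(x*) = 4*(5/3)^2 + 11*(5/3) = 29.4444


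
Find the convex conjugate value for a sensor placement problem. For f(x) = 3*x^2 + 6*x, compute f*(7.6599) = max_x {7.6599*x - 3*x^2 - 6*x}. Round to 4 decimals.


f*(y) = sup_x {y*x - a*x^2 - b*x} = sup_x {(y-b)*x - a*x^2}
FOC: (y - b) - 2a*x = 0 => x* = (y - b)/(2a)
x* = (7.6599 - 6)/(2*3) = 0.2767
f*(7.6599) = (y-b)^2/(4a) = (7.6599 - 6)^2/(4*3)
= 2.7553/12 = 0.2296


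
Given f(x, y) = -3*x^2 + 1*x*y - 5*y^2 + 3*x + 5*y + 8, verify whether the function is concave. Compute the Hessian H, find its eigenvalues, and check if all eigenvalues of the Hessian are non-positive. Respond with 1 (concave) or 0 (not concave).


The Hessian of f(x,y) = -3*x^2 + 1*x*y - 5*y^2 + 3*x + 5*y + 8 is:
H = [[-6, 1], [1, -10]]
Trace = -6 - 10 = -16
Determinant = -6*-10 - (1)^2 = 59
Discriminant = (-16)^2 - 4*59 = 20.0
Eigenvalues: lambda_1 = -10.2361, lambda_2 = -5.7639
The function is concave.

1


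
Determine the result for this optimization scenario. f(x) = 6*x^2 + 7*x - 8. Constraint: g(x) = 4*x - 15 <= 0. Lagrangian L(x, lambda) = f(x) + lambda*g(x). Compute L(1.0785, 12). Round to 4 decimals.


Step 1: Evaluate f(x).
f(1.0785) = 6*1.0785^2 + 7*1.0785 - 8 = 6.5285
Step 2: Evaluate g(x).
g(1.0785) = 4*1.0785 - 15 = -10.686
Step 3: Compute Lagrangian.
L = 6.5285 + 12*-10.686 = -121.7035


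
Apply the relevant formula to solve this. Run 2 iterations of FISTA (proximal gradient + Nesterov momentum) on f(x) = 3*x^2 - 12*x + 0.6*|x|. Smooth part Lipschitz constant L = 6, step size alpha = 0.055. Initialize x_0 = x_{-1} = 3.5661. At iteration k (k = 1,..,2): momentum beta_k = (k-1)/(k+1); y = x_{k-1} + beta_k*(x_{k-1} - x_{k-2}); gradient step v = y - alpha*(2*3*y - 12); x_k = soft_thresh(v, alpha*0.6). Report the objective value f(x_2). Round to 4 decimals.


FISTA on f(x) = 3*x^2 - 12*x + 0.6*|x|
L = 6, alpha = 0.055
Iteration 1: beta = 0.0, y = 3.5661 + 0.0*(3.5661 - 3.5661) = 3.5661
  grad(y) = 9.3966, v = y - alpha*grad = 3.0493
  prox(v) = soft_thresh(3.0493, 0.033) = 3.0163
Iteration 2: beta = 0.3333, y = 3.0163 + 0.3333*(3.0163 - 3.5661) = 2.833
  grad(y) = 4.9981, v = y - alpha*grad = 2.5581
  prox(v) = soft_thresh(2.5581, 0.033) = 2.5251
f(x_2) = 3*2.5251^2 - 12*2.5251 + 0.6*|2.5251| = -9.6577


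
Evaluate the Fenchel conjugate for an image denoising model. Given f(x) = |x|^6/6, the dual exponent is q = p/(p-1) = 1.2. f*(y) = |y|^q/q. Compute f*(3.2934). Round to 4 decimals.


The conjugate exponent q satisfies 1/p + 1/q = 1.
p = 6, so q = 6/(6 - 1) = 1.2
|y|^q = 3.2934^1.2 = 4.18
f*(3.2934) = 4.18 / 1.2 = 3.4833


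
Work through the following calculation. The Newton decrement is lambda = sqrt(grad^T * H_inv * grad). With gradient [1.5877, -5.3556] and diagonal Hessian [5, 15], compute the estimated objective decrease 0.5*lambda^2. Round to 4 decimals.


Step 1: H is diagonal, so H^(-1) * g = [0.3175, -0.357].
Step 2: g^T H^(-1) g = sum_i g_i^2 / H_ii
  = (1.5877)^2/5 + (-5.3556)^2/15
  = 0.5042 + 1.9122 = 2.4163
Step 3: Objective decrease = 0.5 * g^T H^(-1) g = 1.2082


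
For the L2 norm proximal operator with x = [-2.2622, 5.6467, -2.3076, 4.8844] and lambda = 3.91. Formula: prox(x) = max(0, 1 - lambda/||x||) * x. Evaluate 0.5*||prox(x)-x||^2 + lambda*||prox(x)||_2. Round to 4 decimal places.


Step 1: Compute ||x||.
||x|| = 8.1354
Step 2: Compute scaling factor.
scale = max(0, 1 - 3.91/8.1354) = 0.5194
Step 3: prox(x) = [-1.175, 2.9328, -1.1985, 2.5369]
||prox(x)|| = 4.2254
Step 4: Proximal objective.
0.5*||prox-x||^2 = 7.6441
lambda*||prox|| = 16.5213
Total = 24.1655


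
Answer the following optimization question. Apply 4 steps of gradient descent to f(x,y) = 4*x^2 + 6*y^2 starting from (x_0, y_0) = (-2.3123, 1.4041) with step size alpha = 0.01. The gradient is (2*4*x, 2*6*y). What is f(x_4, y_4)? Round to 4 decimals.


Gradient descent on f(x,y) = 4*x^2 + 6*y^2.
Starting point: (-2.3123, 1.4041), alpha = 0.01
Step 1: grad_x = 2*4*-2.3123 = -18.4984, grad_y = 2*6*1.4041 = 16.8492
  x_1 = -2.3123 - 0.01*-18.4984 = -2.1273
  y_1 = 1.4041 - 0.01*16.8492 = 1.2356
Step 2: grad_x = 2*4*-2.1273 = -17.0185, grad_y = 2*6*1.2356 = 14.8273
  x_2 = -2.1273 - 0.01*-17.0185 = -1.9571
  y_2 = 1.2356 - 0.01*14.8273 = 1.0873
Step 3: grad_x = 2*4*-1.9571 = -15.657, grad_y = 2*6*1.0873 = 13.048
  x_3 = -1.9571 - 0.01*-15.657 = -1.8006
  y_3 = 1.0873 - 0.01*13.048 = 0.9569
Step 4: grad_x = 2*4*-1.8006 = -14.4045, grad_y = 2*6*0.9569 = 11.4823
  x_4 = -1.8006 - 0.01*-14.4045 = -1.6565
  y_4 = 0.9569 - 0.01*11.4823 = 0.842
f(-1.6565, 0.842) = 4*(-1.6565)^2 + 6*0.842^2 = 15.2303


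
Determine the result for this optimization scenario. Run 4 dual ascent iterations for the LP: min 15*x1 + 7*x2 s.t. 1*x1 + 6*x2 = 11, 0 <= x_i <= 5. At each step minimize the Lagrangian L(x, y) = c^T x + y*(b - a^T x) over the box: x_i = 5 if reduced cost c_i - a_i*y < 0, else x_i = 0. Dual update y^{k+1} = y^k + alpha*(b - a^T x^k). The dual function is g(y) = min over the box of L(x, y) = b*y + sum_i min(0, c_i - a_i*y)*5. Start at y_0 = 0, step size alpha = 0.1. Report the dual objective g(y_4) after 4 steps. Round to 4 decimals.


Dual ascent for LP: min 15*x1 + 7*x2, 1*x1 + 6*x2 = 11, 0 <= x_i <= 5
Step 1: y^k = 0.0, reduced costs: (15.0, 7.0)
  x^k = (0.0, 0.0), subgradient = b - a^T x = 11.0
  y^{k+1} = 0.0 + 0.1*11.0 = 1.1
Step 2: y^k = 1.1, reduced costs: (13.9, 0.4)
  x^k = (0.0, 0.0), subgradient = b - a^T x = 11.0
  y^{k+1} = 1.1 + 0.1*11.0 = 2.2
Step 3: y^k = 2.2, reduced costs: (12.8, -6.2)
  x^k = (0.0, 5.0), subgradient = b - a^T x = -19.0
  y^{k+1} = 2.2 + 0.1*-19.0 = 0.3
Step 4: y^k = 0.3, reduced costs: (14.7, 5.2)
  x^k = (0.0, 0.0), subgradient = b - a^T x = 11.0
  y^{k+1} = 0.3 + 0.1*11.0 = 1.4
Dual objective at y_4 = 1.4: reduced costs (13.6, -1.4), box minimizer x = (0.0, 5.0)
g(y_4) = b*y + (c1 - a1*y)*x1 + (c2 - a2*y)*x2 = 11*1.4 + 13.6*0.0 + (-1.4)*5.0 = 15.4 + 0.0 - 7.0 = 8.4


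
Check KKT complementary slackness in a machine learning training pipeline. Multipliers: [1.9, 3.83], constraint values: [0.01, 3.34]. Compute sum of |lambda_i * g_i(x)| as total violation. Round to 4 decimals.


KKT complementary slackness check:
lambda_1 * g_1 = 1.9 * 0.01 = 0.019
lambda_2 * g_2 = 3.83 * 3.34 = 12.7922
Total violation = 0.019 + 12.7922 = 12.8112


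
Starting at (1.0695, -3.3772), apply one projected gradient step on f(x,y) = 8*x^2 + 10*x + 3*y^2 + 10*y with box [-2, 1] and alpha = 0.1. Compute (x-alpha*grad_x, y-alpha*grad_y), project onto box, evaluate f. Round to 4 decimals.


Step 1: Compute gradient at (1.0695, -3.3772).
grad_x = 2*8*1.0695 + 10 = 27.112
grad_y = 2*3*-3.3772 + 10 = -10.2632
Step 2: Gradient step.
x_raw = 1.0695 - 0.1*27.112 = -1.6417
y_raw = -3.3772 - 0.1*-10.2632 = -2.3509
Step 3: Project onto [-2, 1].
x_proj = clip(-1.6417) = -1.6417
y_proj = clip(-2.3509) = -2.0
Step 4: Evaluate f.
f(-1.6417, -2.0) = -2.8556


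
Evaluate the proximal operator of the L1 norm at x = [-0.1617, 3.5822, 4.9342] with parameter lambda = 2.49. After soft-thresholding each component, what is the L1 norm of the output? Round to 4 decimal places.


Soft-thresholding with lambda = 2.49:
prox(-0.1617) = sign(-0.1617)*max(|-0.1617| - 2.49, 0) = 0.0
prox(3.5822) = sign(3.5822)*max(|3.5822| - 2.49, 0) = 1.0922
prox(4.9342) = sign(4.9342)*max(|4.9342| - 2.49, 0) = 2.4442
prox(x) = [0.0, 1.0922, 2.4442]
||prox(x)||_1 = 0.0 + 1.0922 + 2.4442 = 3.5364


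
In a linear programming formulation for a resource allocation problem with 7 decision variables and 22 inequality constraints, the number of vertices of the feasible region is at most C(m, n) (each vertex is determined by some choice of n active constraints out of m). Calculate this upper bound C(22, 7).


Each vertex corresponds to some choice of n active constraints out of m, so the number of vertices is at most C(m, n) = m! / (n!(m-n)!).
m = 22, n = 7
Numerator: 22 * 21 * 20 * 19 * 18 * 17 * 16
Denominator: 7! = 5040
C(22, 7) = 170544


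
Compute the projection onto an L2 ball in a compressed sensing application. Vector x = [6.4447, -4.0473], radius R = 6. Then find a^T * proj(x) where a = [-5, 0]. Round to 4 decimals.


Step 1: Compute ||x|| (intermediates to 6 decimals).
||x|| = sqrt(6.4447^2 + (-4.0473)^2) = 7.610177
Step 2: Project.
Since ||x|| > R, scale = R/||x|| = 6/7.610177 = 0.788418, proj(x) = scale * x
proj(x) = [5.081117, -3.190964]
Step 3: Dot product.
a^T * proj(x) = -5*5.081117 + 0*(-3.190964) = -25.4056


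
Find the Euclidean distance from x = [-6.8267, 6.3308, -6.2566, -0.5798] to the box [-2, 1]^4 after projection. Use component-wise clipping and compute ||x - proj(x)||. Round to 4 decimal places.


Project each component onto [-2, 1].
clip(-6.8267) = -2.0, clip(6.3308) = 1.0, clip(-6.2566) = -2.0, clip(-0.5798) = -0.5798
Projection = [-2.0, 1.0, -2.0, -0.5798]
Squared diffs: [23.297, 28.4174, 18.1186, 0.0]
Distance = sqrt(69.833) = 8.3566


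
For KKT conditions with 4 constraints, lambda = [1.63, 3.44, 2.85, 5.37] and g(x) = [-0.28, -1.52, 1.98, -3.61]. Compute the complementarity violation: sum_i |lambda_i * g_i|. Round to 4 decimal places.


KKT complementary slackness check:
lambda_1 * g_1 = 1.63 * -0.28 = -0.4564
lambda_2 * g_2 = 3.44 * -1.52 = -5.2288
lambda_3 * g_3 = 2.85 * 1.98 = 5.643
lambda_4 * g_4 = 5.37 * -3.61 = -19.3857
Total violation = 0.4564 + 5.2288 + 5.643 + 19.3857 = 30.7139


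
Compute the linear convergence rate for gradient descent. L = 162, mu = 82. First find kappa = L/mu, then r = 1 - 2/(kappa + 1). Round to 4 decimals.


Step 1: Compute the condition number.
kappa = L/mu = 162/82 = 1.9756
Step 2: Compute the convergence rate.
r = 1 - 2/(kappa + 1) = 1 - 2*mu/(L + mu) = (L - mu)/(L + mu) = 80/244 = 0.3279


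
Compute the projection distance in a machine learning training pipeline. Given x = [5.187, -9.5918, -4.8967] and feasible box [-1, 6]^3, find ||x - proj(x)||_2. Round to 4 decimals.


Project each component onto [-1, 6].
clip(5.187) = 5.187, clip(-9.5918) = -1.0, clip(-4.8967) = -1.0
Projection = [5.187, -1.0, -1.0]
Squared diffs: [0.0, 73.819, 15.1843]
Distance = sqrt(89.0033) = 9.4342


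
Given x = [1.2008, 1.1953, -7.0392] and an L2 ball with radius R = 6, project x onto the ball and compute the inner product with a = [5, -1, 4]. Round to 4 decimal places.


Step 1: Compute ||x|| (intermediates to 6 decimals).
||x|| = sqrt(1.2008^2 + 1.1953^2 + (-7.0392)^2) = 7.240235
Step 2: Project.
Since ||x|| > R, scale = R/||x|| = 6/7.240235 = 0.828702, proj(x) = scale * x
proj(x) = [0.995105, 0.990548, -5.833399]
Step 3: Dot product.
a^T * proj(x) = 5*0.995105 - 1*0.990548 + 4*(-5.833399) = -19.3486


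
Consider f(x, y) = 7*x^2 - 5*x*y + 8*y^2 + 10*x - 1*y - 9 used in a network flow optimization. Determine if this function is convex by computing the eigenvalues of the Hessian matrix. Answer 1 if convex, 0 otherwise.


The Hessian of f(x,y) = 7*x^2 - 5*x*y + 8*y^2 + 10*x - 1*y - 9 is:
H = [[14, -5], [-5, 16]]
Trace = 14 + 16 = 30
Determinant = 14*16 - (-5)^2 = 199
Discriminant = (30)^2 - 4*199 = 104.0
Eigenvalues: lambda_1 = 9.901, lambda_2 = 20.099
The function is convex.

1


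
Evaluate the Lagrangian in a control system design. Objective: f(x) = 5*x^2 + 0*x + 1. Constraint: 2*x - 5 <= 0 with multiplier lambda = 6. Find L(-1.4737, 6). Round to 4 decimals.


Step 1: Evaluate f(x).
f(-1.4737) = 5*(-1.4737)^2 + 0*(-1.4737) + 1 = 11.859
Step 2: Evaluate g(x).
g(-1.4737) = 2*-1.4737 - 5 = -7.9474
Step 3: Compute Lagrangian.
L = 11.859 + 6*-7.9474 = -35.8254


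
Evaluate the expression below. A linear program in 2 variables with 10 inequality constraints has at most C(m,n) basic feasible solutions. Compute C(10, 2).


Each vertex corresponds to some choice of n active constraints out of m, so the number of vertices is at most C(m, n) = m! / (n!(m-n)!).
m = 10, n = 2
Numerator: 10 * 9
Denominator: 2! = 2
C(10, 2) = 45


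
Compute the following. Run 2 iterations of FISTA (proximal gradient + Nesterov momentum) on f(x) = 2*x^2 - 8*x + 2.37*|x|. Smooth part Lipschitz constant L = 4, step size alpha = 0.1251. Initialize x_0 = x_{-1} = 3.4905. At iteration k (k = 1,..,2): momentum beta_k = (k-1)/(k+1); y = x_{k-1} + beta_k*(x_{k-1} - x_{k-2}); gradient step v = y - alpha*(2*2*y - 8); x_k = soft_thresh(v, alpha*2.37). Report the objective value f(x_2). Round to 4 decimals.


FISTA on f(x) = 2*x^2 - 8*x + 2.37*|x|
L = 4, alpha = 0.1251
Iteration 1: beta = 0.0, y = 3.4905 + 0.0*(3.4905 - 3.4905) = 3.4905
  grad(y) = 5.962, v = y - alpha*grad = 2.7447
  prox(v) = soft_thresh(2.7447, 0.2965) = 2.4482
Iteration 2: beta = 0.3333, y = 2.4482 + 0.3333*(2.4482 - 3.4905) = 2.1007
  grad(y) = 0.4029, v = y - alpha*grad = 2.0503
  prox(v) = soft_thresh(2.0503, 0.2965) = 1.7538
f(x_2) = 2*1.7538^2 - 8*1.7538 + 2.37*|1.7538| = -3.7222


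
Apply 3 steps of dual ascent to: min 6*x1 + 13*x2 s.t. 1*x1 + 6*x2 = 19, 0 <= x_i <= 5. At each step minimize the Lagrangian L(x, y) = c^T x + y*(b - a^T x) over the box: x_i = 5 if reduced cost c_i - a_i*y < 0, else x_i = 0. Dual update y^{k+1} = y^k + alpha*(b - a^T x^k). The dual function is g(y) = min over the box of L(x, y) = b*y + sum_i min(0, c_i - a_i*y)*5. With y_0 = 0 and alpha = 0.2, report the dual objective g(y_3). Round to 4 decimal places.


Dual ascent for LP: min 6*x1 + 13*x2, 1*x1 + 6*x2 = 19, 0 <= x_i <= 5
Step 1: y^k = 0.0, reduced costs: (6.0, 13.0)
  x^k = (0.0, 0.0), subgradient = b - a^T x = 19.0
  y^{k+1} = 0.0 + 0.2*19.0 = 3.8
Step 2: y^k = 3.8, reduced costs: (2.2, -9.8)
  x^k = (0.0, 5.0), subgradient = b - a^T x = -11.0
  y^{k+1} = 3.8 + 0.2*-11.0 = 1.6
Step 3: y^k = 1.6, reduced costs: (4.4, 3.4)
  x^k = (0.0, 0.0), subgradient = b - a^T x = 19.0
  y^{k+1} = 1.6 + 0.2*19.0 = 5.4
Dual objective at y_3 = 5.4: reduced costs (0.6, -19.4), box minimizer x = (0.0, 5.0)
g(y_3) = b*y + (c1 - a1*y)*x1 + (c2 - a2*y)*x2 = 19*5.4 + 0.6*0.0 + (-19.4)*5.0 = 102.6 + 0.0 - 97.0 = 5.6


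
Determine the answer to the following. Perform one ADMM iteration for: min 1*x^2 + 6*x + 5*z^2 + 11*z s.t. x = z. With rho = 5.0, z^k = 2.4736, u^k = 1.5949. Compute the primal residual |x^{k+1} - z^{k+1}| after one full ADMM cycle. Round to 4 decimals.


ADMM iteration with rho = 5.0, z^k = 2.4736, u^k = 1.5949
Step 1: x-update.
Minimize 1*x^2 + 6*x + (5.0/2)*(x - 2.4736 + 1.5949)^2
FOC: (2*1 + 5.0)*x = -6 + 5.0*(2.4736 - 1.5949)
x^{k+1} = -0.2295
Step 2: z-update.
Minimize 5*z^2 + 11*z + (5.0/2)*(-0.2295 - z + 1.5949)^2
FOC: (2*5 + 5.0)*z = -11 + 5.0*(-0.2295 + 1.5949)
z^{k+1} = -0.2782
Step 3: u-update.
u^{k+1} = 1.5949 - 0.2295 + 0.2782 = 1.6436
Step 4: Primal residual = |-0.2295 + 0.2782| = 0.0487


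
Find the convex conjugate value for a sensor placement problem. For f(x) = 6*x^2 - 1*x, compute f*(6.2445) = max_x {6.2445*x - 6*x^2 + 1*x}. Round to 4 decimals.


f*(y) = sup_x {y*x - a*x^2 - b*x} = sup_x {(y-b)*x - a*x^2}
FOC: (y - b) - 2a*x = 0 => x* = (y - b)/(2a)
x* = (6.2445 + 1)/(2*6) = 0.6037
f*(6.2445) = (y-b)^2/(4a) = (6.2445 + 1)^2/(4*6)
= 52.4828/24 = 2.1868


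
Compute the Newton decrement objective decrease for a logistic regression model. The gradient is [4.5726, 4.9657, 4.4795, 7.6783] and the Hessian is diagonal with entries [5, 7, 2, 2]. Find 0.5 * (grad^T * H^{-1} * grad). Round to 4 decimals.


Step 1: H is diagonal, so H^(-1) * g = [0.9145, 0.7094, 2.2398, 3.8392].
Step 2: g^T H^(-1) g = sum_i g_i^2 / H_ii
  = (4.5726)^2/5 + (4.9657)^2/7 + (4.4795)^2/2 + (7.6783)^2/2
  = 4.1817 + 3.5226 + 10.033 + 29.4781 = 47.2154
Step 3: Objective decrease = 0.5 * g^T H^(-1) g = 23.6077
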